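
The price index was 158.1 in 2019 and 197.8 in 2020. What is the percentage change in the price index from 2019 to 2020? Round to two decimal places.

Change = (197.8 − 158.1) / 158.1 × 100
       = 39.7 / 158.1 × 100 = 25.1107%

25.11%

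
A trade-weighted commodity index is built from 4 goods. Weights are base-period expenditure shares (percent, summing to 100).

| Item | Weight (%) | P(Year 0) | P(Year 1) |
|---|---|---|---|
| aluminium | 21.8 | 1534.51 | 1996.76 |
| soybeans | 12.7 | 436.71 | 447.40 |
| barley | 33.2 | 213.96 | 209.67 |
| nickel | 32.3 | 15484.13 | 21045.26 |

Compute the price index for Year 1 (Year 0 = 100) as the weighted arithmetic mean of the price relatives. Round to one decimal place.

117.8

aluminium: 21.8 × (1996.76/1534.51) = 21.8 × 1.301236 = 28.3669
soybeans: 12.7 × (447.40/436.71) = 12.7 × 1.024478 = 13.0109
barley: 33.2 × (209.67/213.96) = 33.2 × 0.979950 = 32.5343
nickel: 32.3 × (21045.26/15484.13) = 32.3 × 1.359150 = 43.9006
Index = Σ wᵢ·(p₁ᵢ/p₀ᵢ) = 28.3669 + 13.0109 + 32.5343 + 43.9006 = 117.8127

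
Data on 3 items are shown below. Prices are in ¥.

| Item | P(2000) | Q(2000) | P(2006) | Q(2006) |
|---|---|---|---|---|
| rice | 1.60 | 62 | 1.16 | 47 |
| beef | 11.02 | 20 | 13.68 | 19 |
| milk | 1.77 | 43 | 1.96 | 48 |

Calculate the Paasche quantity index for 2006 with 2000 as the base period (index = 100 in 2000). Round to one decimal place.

95.0

Paasche quantity index uses current-period prices as weights.
ΣP(2006)·Q(2006) = 1.16×47 + 13.68×19 + 1.96×48 = 54.52 + 259.92 + 94.08 = 408.52
ΣP(2006)·Q(2000) = 1.16×62 + 13.68×20 + 1.96×43 = 71.92 + 273.6 + 84.28 = 429.8
Index = 408.52 / 429.8 × 100 = 95.0489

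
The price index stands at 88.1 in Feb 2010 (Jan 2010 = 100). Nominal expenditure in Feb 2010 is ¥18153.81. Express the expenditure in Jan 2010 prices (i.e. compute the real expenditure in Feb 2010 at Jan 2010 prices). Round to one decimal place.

Real = Nominal ÷ (Index/100) = 18153.81 ÷ (88.1/100)
     = 18153.81 ÷ 0.881 = 20605.9137

20605.9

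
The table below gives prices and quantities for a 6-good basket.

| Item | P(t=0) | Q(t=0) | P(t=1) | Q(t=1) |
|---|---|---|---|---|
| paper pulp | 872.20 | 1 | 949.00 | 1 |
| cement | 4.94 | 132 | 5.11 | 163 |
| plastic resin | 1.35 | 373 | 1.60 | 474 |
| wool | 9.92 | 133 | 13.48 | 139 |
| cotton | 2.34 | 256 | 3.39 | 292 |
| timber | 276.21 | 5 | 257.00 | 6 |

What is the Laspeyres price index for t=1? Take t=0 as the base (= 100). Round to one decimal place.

115.7

Laspeyres price index uses base-period quantities as weights.
ΣP(t=1)·Q(t=0) = 949.00×1 + 5.11×132 + 1.60×373 + 13.48×133 + 3.39×256 + 257.00×5 = 949 + 674.52 + 596.8 + 1792.84 + 867.84 + 1285 = 6166
ΣP(t=0)·Q(t=0) = 872.20×1 + 4.94×132 + 1.35×373 + 9.92×133 + 2.34×256 + 276.21×5 = 872.2 + 652.08 + 503.55 + 1319.36 + 599.04 + 1381.05 = 5327.28
Index = 6166 / 5327.28 × 100 = 115.7439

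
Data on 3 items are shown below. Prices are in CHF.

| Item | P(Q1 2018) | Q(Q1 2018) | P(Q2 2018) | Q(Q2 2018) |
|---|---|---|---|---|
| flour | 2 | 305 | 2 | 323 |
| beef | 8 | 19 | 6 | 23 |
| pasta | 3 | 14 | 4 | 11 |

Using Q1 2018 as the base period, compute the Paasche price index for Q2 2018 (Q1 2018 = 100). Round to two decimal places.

95.94

Paasche price index uses current-period quantities as weights.
ΣP(Q2 2018)·Q(Q2 2018) = 2×323 + 6×23 + 4×11 = 646 + 138 + 44 = 828
ΣP(Q1 2018)·Q(Q2 2018) = 2×323 + 8×23 + 3×11 = 646 + 184 + 33 = 863
Index = 828 / 863 × 100 = 95.9444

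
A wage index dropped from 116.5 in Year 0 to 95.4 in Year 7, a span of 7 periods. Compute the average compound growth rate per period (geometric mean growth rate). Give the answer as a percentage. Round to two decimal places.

-2.81%

Growth factor = (95.4/116.5)^(1/7) = (0.818884)^(1/7) = 0.971859
Growth rate = 0.971859 − 1 = -0.028141 = -2.8141%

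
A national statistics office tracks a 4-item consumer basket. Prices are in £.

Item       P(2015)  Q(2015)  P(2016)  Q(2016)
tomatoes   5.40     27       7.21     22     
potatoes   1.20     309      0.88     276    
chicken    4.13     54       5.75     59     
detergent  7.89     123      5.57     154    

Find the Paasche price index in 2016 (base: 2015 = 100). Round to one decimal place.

83.7

Paasche price index uses current-period quantities as weights.
ΣP(2016)·Q(2016) = 7.21×22 + 0.88×276 + 5.75×59 + 5.57×154 = 158.62 + 242.88 + 339.25 + 857.78 = 1598.53
ΣP(2015)·Q(2016) = 5.40×22 + 1.20×276 + 4.13×59 + 7.89×154 = 118.8 + 331.2 + 243.67 + 1215.06 = 1908.73
Index = 1598.53 / 1908.73 × 100 = 83.7484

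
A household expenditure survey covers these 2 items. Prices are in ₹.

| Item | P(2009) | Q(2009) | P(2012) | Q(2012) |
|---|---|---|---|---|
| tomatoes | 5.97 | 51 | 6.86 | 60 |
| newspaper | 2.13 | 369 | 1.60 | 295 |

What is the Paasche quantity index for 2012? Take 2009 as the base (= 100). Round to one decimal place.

Paasche quantity index uses current-period prices as weights.
ΣP(2012)·Q(2012) = 6.86×60 + 1.60×295 = 411.6 + 472 = 883.6
ΣP(2012)·Q(2009) = 6.86×51 + 1.60×369 = 349.86 + 590.4 = 940.26
Index = 883.6 / 940.26 × 100 = 93.9740

94.0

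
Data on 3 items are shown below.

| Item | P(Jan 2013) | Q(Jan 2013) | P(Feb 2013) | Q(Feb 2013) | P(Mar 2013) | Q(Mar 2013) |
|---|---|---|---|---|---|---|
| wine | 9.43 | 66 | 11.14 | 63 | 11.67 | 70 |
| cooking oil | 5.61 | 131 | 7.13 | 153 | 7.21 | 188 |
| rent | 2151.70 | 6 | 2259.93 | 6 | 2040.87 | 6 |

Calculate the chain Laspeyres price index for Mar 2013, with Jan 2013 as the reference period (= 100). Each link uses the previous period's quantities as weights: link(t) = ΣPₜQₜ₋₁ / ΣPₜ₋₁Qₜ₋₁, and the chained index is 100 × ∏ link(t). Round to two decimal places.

Link Jan 2013→Feb 2013:
ΣP(Feb 2013)Q(Jan 2013) = 11.14×66 + 7.13×131 + 2259.93×6 = 735.24 + 934.03 + 13559.58 = 15228.85
ΣP(Jan 2013)Q(Jan 2013) = 9.43×66 + 5.61×131 + 2151.70×6 = 622.38 + 734.91 + 12910.2 = 14267.49
link = 15228.85/14267.49 = 1.067381
Link Feb 2013→Mar 2013:
ΣP(Mar 2013)Q(Feb 2013) = 11.67×63 + 7.21×153 + 2040.87×6 = 735.21 + 1103.13 + 12245.22 = 14083.56
ΣP(Feb 2013)Q(Feb 2013) = 11.14×63 + 7.13×153 + 2259.93×6 = 701.82 + 1090.89 + 13559.58 = 15352.29
link = 14083.56/15352.29 = 0.917359
Chained index = 100 × 1.067381 × 0.917359 = 97.9172

97.92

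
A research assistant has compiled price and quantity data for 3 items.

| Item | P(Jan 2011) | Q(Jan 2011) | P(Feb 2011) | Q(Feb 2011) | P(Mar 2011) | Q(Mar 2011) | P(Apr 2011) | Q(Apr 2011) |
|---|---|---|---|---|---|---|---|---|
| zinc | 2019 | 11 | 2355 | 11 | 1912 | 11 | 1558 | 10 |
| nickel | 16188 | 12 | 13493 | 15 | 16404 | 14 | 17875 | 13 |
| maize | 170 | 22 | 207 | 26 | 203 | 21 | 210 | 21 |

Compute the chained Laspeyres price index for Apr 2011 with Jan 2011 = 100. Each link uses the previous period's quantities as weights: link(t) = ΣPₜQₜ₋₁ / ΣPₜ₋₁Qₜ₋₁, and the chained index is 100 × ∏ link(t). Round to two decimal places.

Link Jan 2011→Feb 2011:
ΣP(Feb 2011)Q(Jan 2011) = 2355×11 + 13493×12 + 207×22 = 25905 + 161916 + 4554 = 192375
ΣP(Jan 2011)Q(Jan 2011) = 2019×11 + 16188×12 + 170×22 = 22209 + 194256 + 3740 = 220205
link = 192375/220205 = 0.873618
Link Feb 2011→Mar 2011:
ΣP(Mar 2011)Q(Feb 2011) = 1912×11 + 16404×15 + 203×26 = 21032 + 246060 + 5278 = 272370
ΣP(Feb 2011)Q(Feb 2011) = 2355×11 + 13493×15 + 207×26 = 25905 + 202395 + 5382 = 233682
link = 272370/233682 = 1.165558
Link Mar 2011→Apr 2011:
ΣP(Apr 2011)Q(Mar 2011) = 1558×11 + 17875×14 + 210×21 = 17138 + 250250 + 4410 = 271798
ΣP(Mar 2011)Q(Mar 2011) = 1912×11 + 16404×14 + 203×21 = 21032 + 229656 + 4263 = 254951
link = 271798/254951 = 1.066079
Chained index = 100 × 0.873618 × 1.165558 × 1.066079 = 108.5538

108.55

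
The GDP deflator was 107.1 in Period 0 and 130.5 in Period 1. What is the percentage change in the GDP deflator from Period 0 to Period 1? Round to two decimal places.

Change = (130.5 − 107.1) / 107.1 × 100
       = 23.4 / 107.1 × 100 = 21.8487%

21.85%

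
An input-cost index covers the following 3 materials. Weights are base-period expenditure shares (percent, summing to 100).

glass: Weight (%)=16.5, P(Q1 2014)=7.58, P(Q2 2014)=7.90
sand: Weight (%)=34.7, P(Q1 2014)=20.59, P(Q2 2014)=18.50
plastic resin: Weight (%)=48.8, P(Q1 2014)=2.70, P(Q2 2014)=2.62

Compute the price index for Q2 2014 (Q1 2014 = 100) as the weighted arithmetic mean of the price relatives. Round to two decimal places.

95.73

glass: 16.5 × (7.90/7.58) = 16.5 × 1.042216 = 17.1966
sand: 34.7 × (18.50/20.59) = 34.7 × 0.898494 = 31.1778
plastic resin: 48.8 × (2.62/2.70) = 48.8 × 0.970370 = 47.3541
Index = Σ wᵢ·(p₁ᵢ/p₀ᵢ) = 17.1966 + 31.1778 + 47.3541 = 95.7284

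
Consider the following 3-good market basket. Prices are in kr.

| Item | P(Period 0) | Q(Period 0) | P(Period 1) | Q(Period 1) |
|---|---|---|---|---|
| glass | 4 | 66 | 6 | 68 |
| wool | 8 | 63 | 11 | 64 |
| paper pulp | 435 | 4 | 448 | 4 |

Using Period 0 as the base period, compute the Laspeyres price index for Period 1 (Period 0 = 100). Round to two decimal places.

114.87

Laspeyres price index uses base-period quantities as weights.
ΣP(Period 1)·Q(Period 0) = 6×66 + 11×63 + 448×4 = 396 + 693 + 1792 = 2881
ΣP(Period 0)·Q(Period 0) = 4×66 + 8×63 + 435×4 = 264 + 504 + 1740 = 2508
Index = 2881 / 2508 × 100 = 114.8724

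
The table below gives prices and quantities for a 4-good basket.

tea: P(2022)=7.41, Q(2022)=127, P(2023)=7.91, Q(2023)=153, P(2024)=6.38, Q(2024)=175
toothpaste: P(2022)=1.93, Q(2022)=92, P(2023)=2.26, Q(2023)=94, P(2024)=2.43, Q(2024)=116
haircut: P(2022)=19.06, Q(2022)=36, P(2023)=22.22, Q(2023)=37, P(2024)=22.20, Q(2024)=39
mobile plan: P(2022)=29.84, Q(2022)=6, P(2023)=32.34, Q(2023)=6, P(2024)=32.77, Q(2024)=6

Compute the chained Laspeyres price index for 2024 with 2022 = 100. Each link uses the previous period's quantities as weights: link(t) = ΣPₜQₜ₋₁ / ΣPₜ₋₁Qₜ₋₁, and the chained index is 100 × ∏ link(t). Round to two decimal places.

101.36

Link 2022→2023:
ΣP(2023)Q(2022) = 7.91×127 + 2.26×92 + 22.22×36 + 32.34×6 = 1004.57 + 207.92 + 799.92 + 194.04 = 2206.45
ΣP(2022)Q(2022) = 7.41×127 + 1.93×92 + 19.06×36 + 29.84×6 = 941.07 + 177.56 + 686.16 + 179.04 = 1983.83
link = 2206.45/1983.83 = 1.112217
Link 2023→2024:
ΣP(2024)Q(2023) = 6.38×153 + 2.43×94 + 22.20×37 + 32.77×6 = 976.14 + 228.42 + 821.4 + 196.62 = 2222.58
ΣP(2023)Q(2023) = 7.91×153 + 2.26×94 + 22.22×37 + 32.34×6 = 1210.23 + 212.44 + 822.14 + 194.04 = 2438.85
link = 2222.58/2438.85 = 0.911323
Chained index = 100 × 1.112217 × 0.911323 = 101.3589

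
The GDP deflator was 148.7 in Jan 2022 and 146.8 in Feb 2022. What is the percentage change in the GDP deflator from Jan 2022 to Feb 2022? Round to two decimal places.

Change = (146.8 − 148.7) / 148.7 × 100
       = -1.9 / 148.7 × 100 = -1.2777%

-1.28%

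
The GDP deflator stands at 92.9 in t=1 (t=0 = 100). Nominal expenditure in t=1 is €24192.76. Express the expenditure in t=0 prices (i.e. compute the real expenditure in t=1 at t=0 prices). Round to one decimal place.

Real = Nominal ÷ (Index/100) = 24192.76 ÷ (92.9/100)
     = 24192.76 ÷ 0.929 = 26041.7223

26041.7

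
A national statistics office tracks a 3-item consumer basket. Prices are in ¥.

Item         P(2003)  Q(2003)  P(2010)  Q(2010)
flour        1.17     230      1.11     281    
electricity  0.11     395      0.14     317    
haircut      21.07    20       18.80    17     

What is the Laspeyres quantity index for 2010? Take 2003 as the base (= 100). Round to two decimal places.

Laspeyres quantity index uses base-period prices as weights.
ΣP(2003)·Q(2010) = 1.17×281 + 0.11×317 + 21.07×17 = 328.77 + 34.87 + 358.19 = 721.83
ΣP(2003)·Q(2003) = 1.17×230 + 0.11×395 + 21.07×20 = 269.1 + 43.45 + 421.4 = 733.95
Index = 721.83 / 733.95 × 100 = 98.3487

98.35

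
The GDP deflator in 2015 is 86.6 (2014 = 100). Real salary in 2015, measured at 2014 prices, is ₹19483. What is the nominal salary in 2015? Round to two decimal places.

Nominal = Real × (Index/100) = 19483 × (86.6/100)
        = 19483 × 0.866 = 16872.2780

16872.28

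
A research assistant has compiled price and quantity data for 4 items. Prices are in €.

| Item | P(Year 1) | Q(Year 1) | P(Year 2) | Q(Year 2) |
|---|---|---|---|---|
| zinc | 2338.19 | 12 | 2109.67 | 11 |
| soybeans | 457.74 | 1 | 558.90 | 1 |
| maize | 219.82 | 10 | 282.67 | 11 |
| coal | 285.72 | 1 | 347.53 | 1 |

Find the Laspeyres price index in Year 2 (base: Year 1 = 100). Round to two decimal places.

Laspeyres price index uses base-period quantities as weights.
ΣP(Year 2)·Q(Year 1) = 2109.67×12 + 558.90×1 + 282.67×10 + 347.53×1 = 25316.04 + 558.9 + 2826.7 + 347.53 = 29049.17
ΣP(Year 1)·Q(Year 1) = 2338.19×12 + 457.74×1 + 219.82×10 + 285.72×1 = 28058.28 + 457.74 + 2198.2 + 285.72 = 30999.94
Index = 29049.17 / 30999.94 × 100 = 93.7072

93.71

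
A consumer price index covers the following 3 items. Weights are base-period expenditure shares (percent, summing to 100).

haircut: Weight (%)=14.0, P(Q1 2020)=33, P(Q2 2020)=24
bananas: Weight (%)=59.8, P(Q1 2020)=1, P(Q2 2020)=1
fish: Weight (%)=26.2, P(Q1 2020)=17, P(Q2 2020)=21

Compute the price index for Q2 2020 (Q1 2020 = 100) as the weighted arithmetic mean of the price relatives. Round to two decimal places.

haircut: 14.0 × (24/33) = 14.0 × 0.727273 = 10.1818
bananas: 59.8 × (1/1) = 59.8 × 1.000000 = 59.8000
fish: 26.2 × (21/17) = 26.2 × 1.235294 = 32.3647
Index = Σ wᵢ·(p₁ᵢ/p₀ᵢ) = 10.1818 + 59.8000 + 32.3647 = 102.3465

102.35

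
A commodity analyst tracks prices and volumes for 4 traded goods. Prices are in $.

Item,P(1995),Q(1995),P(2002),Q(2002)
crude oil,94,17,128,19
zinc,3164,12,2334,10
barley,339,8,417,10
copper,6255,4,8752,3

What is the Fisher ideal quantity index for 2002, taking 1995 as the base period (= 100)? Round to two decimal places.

Laspeyres component (base-period weights):
ΣP(1995)Q(2002) = 94×19 + 3164×10 + 339×10 + 6255×3 = 1786 + 31640 + 3390 + 18765 = 55581
ΣP(1995)Q(1995) = 94×17 + 3164×12 + 339×8 + 6255×4 = 1598 + 37968 + 2712 + 25020 = 67298
L = 55581 / 67298 × 100 = 82.5894
Paasche component (current-period weights):
ΣP(2002)Q(2002) = 128×19 + 2334×10 + 417×10 + 8752×3 = 2432 + 23340 + 4170 + 26256 = 56198
ΣP(2002)Q(1995) = 128×17 + 2334×12 + 417×8 + 8752×4 = 2176 + 28008 + 3336 + 35008 = 68528
P = 56198 / 68528 × 100 = 82.0074
Fisher = √(L × P) = √(82.5894 × 82.0074) = 82.2979

82.30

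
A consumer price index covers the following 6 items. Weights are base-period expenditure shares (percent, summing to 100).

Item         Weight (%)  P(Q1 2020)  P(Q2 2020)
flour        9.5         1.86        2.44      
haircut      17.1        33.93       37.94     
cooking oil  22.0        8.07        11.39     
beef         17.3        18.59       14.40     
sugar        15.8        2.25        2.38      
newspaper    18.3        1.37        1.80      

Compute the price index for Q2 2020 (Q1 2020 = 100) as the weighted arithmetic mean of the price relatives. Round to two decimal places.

flour: 9.5 × (2.44/1.86) = 9.5 × 1.311828 = 12.4624
haircut: 17.1 × (37.94/33.93) = 17.1 × 1.118184 = 19.1210
cooking oil: 22.0 × (11.39/8.07) = 22.0 × 1.411400 = 31.0508
beef: 17.3 × (14.40/18.59) = 17.3 × 0.774610 = 13.4008
sugar: 15.8 × (2.38/2.25) = 15.8 × 1.057778 = 16.7129
newspaper: 18.3 × (1.80/1.37) = 18.3 × 1.313869 = 24.0438
Index = Σ wᵢ·(p₁ᵢ/p₀ᵢ) = 12.4624 + 19.1210 + 31.0508 + 13.4008 + 16.7129 + 24.0438 = 116.7916

116.79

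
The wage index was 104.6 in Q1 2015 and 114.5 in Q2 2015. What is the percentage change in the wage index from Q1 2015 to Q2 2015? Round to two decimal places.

Change = (114.5 − 104.6) / 104.6 × 100
       = 9.9 / 104.6 × 100 = 9.4646%

9.46%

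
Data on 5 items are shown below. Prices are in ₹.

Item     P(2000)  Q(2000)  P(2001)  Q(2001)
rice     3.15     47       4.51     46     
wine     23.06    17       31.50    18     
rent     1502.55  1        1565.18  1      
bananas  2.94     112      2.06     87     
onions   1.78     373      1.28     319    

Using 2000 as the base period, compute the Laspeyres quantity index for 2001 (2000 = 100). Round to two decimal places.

Laspeyres quantity index uses base-period prices as weights.
ΣP(2000)·Q(2001) = 3.15×46 + 23.06×18 + 1502.55×1 + 2.94×87 + 1.78×319 = 144.9 + 415.08 + 1502.55 + 255.78 + 567.82 = 2886.13
ΣP(2000)·Q(2000) = 3.15×47 + 23.06×17 + 1502.55×1 + 2.94×112 + 1.78×373 = 148.05 + 392.02 + 1502.55 + 329.28 + 663.94 = 3035.84
Index = 2886.13 / 3035.84 × 100 = 95.0686

95.07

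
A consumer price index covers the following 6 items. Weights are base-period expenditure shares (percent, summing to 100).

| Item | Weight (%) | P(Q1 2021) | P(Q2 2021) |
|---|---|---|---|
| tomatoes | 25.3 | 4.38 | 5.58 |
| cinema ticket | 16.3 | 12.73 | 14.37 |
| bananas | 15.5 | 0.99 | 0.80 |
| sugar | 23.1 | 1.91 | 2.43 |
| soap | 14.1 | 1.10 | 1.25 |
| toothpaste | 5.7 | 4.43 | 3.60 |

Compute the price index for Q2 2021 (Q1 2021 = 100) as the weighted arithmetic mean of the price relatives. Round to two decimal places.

tomatoes: 25.3 × (5.58/4.38) = 25.3 × 1.273973 = 32.2315
cinema ticket: 16.3 × (14.37/12.73) = 16.3 × 1.128830 = 18.3999
bananas: 15.5 × (0.80/0.99) = 15.5 × 0.808081 = 12.5253
sugar: 23.1 × (2.43/1.91) = 23.1 × 1.272251 = 29.3890
soap: 14.1 × (1.25/1.10) = 14.1 × 1.136364 = 16.0227
toothpaste: 5.7 × (3.60/4.43) = 5.7 × 0.812641 = 4.6321
Index = Σ wᵢ·(p₁ᵢ/p₀ᵢ) = 32.2315 + 18.3999 + 12.5253 + 29.3890 + 16.0227 + 4.6321 = 113.2005

113.20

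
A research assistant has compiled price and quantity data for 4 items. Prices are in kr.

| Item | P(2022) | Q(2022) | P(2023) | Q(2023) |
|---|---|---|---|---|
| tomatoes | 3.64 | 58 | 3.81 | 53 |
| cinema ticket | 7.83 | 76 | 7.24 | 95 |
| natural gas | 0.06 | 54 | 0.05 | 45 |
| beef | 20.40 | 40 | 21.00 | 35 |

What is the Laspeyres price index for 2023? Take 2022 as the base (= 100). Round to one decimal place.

Laspeyres price index uses base-period quantities as weights.
ΣP(2023)·Q(2022) = 3.81×58 + 7.24×76 + 0.05×54 + 21.00×40 = 220.98 + 550.24 + 2.7 + 840 = 1613.92
ΣP(2022)·Q(2022) = 3.64×58 + 7.83×76 + 0.06×54 + 20.40×40 = 211.12 + 595.08 + 3.24 + 816 = 1625.44
Index = 1613.92 / 1625.44 × 100 = 99.2913

99.3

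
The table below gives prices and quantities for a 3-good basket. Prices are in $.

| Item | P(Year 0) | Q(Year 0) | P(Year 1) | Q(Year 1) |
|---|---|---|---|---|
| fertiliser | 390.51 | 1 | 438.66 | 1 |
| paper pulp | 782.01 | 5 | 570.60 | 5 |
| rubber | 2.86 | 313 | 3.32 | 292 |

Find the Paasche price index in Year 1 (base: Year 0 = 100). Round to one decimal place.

Paasche price index uses current-period quantities as weights.
ΣP(Year 1)·Q(Year 1) = 438.66×1 + 570.60×5 + 3.32×292 = 438.66 + 2853 + 969.44 = 4261.1
ΣP(Year 0)·Q(Year 1) = 390.51×1 + 782.01×5 + 2.86×292 = 390.51 + 3910.05 + 835.12 = 5135.68
Index = 4261.1 / 5135.68 × 100 = 82.9705

83.0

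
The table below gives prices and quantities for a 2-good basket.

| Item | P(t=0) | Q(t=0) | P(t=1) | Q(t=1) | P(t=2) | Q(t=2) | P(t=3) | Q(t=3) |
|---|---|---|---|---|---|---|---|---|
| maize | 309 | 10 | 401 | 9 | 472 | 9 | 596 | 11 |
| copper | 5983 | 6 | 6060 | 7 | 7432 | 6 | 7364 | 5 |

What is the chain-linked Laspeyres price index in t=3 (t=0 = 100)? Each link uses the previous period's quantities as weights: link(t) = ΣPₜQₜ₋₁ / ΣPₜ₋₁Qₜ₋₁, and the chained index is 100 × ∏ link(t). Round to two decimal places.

Link t=0→t=1:
ΣP(t=1)Q(t=0) = 401×10 + 6060×6 = 4010 + 36360 = 40370
ΣP(t=0)Q(t=0) = 309×10 + 5983×6 = 3090 + 35898 = 38988
link = 40370/38988 = 1.035447
Link t=1→t=2:
ΣP(t=2)Q(t=1) = 472×9 + 7432×7 = 4248 + 52024 = 56272
ΣP(t=1)Q(t=1) = 401×9 + 6060×7 = 3609 + 42420 = 46029
link = 56272/46029 = 1.222534
Link t=2→t=3:
ΣP(t=3)Q(t=2) = 596×9 + 7364×6 = 5364 + 44184 = 49548
ΣP(t=2)Q(t=2) = 472×9 + 7432×6 = 4248 + 44592 = 48840
link = 49548/48840 = 1.014496
Chained index = 100 × 1.035447 × 1.222534 × 1.014496 = 128.4219

128.42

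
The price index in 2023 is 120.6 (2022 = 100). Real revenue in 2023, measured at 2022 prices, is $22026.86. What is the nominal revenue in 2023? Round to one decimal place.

Nominal = Real × (Index/100) = 22026.86 × (120.6/100)
        = 22026.86 × 1.206 = 26564.3932

26564.4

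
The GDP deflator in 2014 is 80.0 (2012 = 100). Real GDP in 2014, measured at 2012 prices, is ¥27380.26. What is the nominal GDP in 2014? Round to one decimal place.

21904.2

Nominal = Real × (Index/100) = 27380.26 × (80.0/100)
        = 27380.26 × 0.800 = 21904.2080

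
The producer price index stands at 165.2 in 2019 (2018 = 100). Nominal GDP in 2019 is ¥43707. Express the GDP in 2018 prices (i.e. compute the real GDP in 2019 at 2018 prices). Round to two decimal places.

Real = Nominal ÷ (Index/100) = 43707 ÷ (165.2/100)
     = 43707 ÷ 1.652 = 26457.0218

26457.02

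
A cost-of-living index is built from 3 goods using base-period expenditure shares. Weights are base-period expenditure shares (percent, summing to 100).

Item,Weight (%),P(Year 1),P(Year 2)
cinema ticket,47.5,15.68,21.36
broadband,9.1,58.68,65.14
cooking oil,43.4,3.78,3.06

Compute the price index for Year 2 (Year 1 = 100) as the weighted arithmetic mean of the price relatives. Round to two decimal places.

109.94

cinema ticket: 47.5 × (21.36/15.68) = 47.5 × 1.362245 = 64.7066
broadband: 9.1 × (65.14/58.68) = 9.1 × 1.110089 = 10.1018
cooking oil: 43.4 × (3.06/3.78) = 43.4 × 0.809524 = 35.1333
Index = Σ wᵢ·(p₁ᵢ/p₀ᵢ) = 64.7066 + 10.1018 + 35.1333 = 109.9418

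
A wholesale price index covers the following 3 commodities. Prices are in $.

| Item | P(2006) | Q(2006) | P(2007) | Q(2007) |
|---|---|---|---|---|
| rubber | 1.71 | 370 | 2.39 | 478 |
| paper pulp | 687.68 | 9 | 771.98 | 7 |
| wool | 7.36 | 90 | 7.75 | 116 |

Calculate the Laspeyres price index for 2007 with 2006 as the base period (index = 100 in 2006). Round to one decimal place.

Laspeyres price index uses base-period quantities as weights.
ΣP(2007)·Q(2006) = 2.39×370 + 771.98×9 + 7.75×90 = 884.3 + 6947.82 + 697.5 = 8529.62
ΣP(2006)·Q(2006) = 1.71×370 + 687.68×9 + 7.36×90 = 632.7 + 6189.12 + 662.4 = 7484.22
Index = 8529.62 / 7484.22 × 100 = 113.9681

114.0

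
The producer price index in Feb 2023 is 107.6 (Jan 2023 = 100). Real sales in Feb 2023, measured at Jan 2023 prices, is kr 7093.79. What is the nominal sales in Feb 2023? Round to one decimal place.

7632.9

Nominal = Real × (Index/100) = 7093.79 × (107.6/100)
        = 7093.79 × 1.076 = 7632.9180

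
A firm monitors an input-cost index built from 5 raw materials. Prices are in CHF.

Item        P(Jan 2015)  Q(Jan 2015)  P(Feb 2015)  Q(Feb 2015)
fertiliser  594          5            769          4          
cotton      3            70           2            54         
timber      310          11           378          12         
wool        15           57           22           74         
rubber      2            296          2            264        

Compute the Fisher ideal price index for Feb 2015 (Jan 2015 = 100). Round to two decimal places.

124.68

Laspeyres component (base-period weights):
ΣP(Feb 2015)Q(Jan 2015) = 769×5 + 2×70 + 378×11 + 22×57 + 2×296 = 3845 + 140 + 4158 + 1254 + 592 = 9989
ΣP(Jan 2015)Q(Jan 2015) = 594×5 + 3×70 + 310×11 + 15×57 + 2×296 = 2970 + 210 + 3410 + 855 + 592 = 8037
L = 9989 / 8037 × 100 = 124.2877
Paasche component (current-period weights):
ΣP(Feb 2015)Q(Feb 2015) = 769×4 + 2×54 + 378×12 + 22×74 + 2×264 = 3076 + 108 + 4536 + 1628 + 528 = 9876
ΣP(Jan 2015)Q(Feb 2015) = 594×4 + 3×54 + 310×12 + 15×74 + 2×264 = 2376 + 162 + 3720 + 1110 + 528 = 7896
P = 9876 / 7896 × 100 = 125.0760
Fisher = √(L × P) = √(124.2877 × 125.0760) = 124.6812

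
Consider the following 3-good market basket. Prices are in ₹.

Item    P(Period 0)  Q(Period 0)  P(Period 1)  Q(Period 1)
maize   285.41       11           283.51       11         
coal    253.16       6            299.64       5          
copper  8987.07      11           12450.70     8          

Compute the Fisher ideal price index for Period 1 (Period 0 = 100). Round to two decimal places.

Laspeyres component (base-period weights):
ΣP(Period 1)Q(Period 0) = 283.51×11 + 299.64×6 + 12450.70×11 = 3118.61 + 1797.84 + 136957.7 = 141874.15
ΣP(Period 0)Q(Period 0) = 285.41×11 + 253.16×6 + 8987.07×11 = 3139.51 + 1518.96 + 98857.77 = 103516.24
L = 141874.15 / 103516.24 × 100 = 137.0550
Paasche component (current-period weights):
ΣP(Period 1)Q(Period 1) = 283.51×11 + 299.64×5 + 12450.70×8 = 3118.61 + 1498.2 + 99605.6 = 104222.41
ΣP(Period 0)Q(Period 1) = 285.41×11 + 253.16×5 + 8987.07×8 = 3139.51 + 1265.8 + 71896.56 = 76301.87
P = 104222.41 / 76301.87 × 100 = 136.5922
Fisher = √(L × P) = √(137.0550 × 136.5922) = 136.8234

136.82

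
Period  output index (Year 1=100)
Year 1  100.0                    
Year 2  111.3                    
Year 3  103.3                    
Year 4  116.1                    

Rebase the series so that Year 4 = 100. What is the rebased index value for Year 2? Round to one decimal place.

95.9

Rebased(Year 2) = 111.3 / 116.1 × 100 = 95.8656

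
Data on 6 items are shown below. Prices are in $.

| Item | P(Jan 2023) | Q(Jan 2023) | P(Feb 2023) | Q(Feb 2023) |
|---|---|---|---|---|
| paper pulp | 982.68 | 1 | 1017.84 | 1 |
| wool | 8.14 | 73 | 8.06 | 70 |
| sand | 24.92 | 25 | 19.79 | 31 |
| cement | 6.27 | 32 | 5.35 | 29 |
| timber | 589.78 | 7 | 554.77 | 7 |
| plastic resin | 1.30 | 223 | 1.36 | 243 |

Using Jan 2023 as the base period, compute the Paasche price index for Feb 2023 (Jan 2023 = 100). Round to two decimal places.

94.44

Paasche price index uses current-period quantities as weights.
ΣP(Feb 2023)·Q(Feb 2023) = 1017.84×1 + 8.06×70 + 19.79×31 + 5.35×29 + 554.77×7 + 1.36×243 = 1017.84 + 564.2 + 613.49 + 155.15 + 3883.39 + 330.48 = 6564.55
ΣP(Jan 2023)·Q(Feb 2023) = 982.68×1 + 8.14×70 + 24.92×31 + 6.27×29 + 589.78×7 + 1.30×243 = 982.68 + 569.8 + 772.52 + 181.83 + 4128.46 + 315.9 = 6951.19
Index = 6564.55 / 6951.19 × 100 = 94.4378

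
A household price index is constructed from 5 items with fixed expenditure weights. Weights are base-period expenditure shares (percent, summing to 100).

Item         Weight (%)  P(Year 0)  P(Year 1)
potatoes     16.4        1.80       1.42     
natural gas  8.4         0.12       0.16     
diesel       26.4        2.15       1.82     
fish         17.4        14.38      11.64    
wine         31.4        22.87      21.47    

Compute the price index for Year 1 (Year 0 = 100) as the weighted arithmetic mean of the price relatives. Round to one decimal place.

potatoes: 16.4 × (1.42/1.80) = 16.4 × 0.788889 = 12.9378
natural gas: 8.4 × (0.16/0.12) = 8.4 × 1.333333 = 11.2000
diesel: 26.4 × (1.82/2.15) = 26.4 × 0.846512 = 22.3479
fish: 17.4 × (11.64/14.38) = 17.4 × 0.809458 = 14.0846
wine: 31.4 × (21.47/22.87) = 31.4 × 0.938784 = 29.4778
Index = Σ wᵢ·(p₁ᵢ/p₀ᵢ) = 12.9378 + 11.2000 + 22.3479 + 14.0846 + 29.4778 = 90.0481

90.0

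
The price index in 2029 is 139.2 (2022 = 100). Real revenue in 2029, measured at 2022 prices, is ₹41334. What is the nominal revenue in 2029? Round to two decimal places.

57536.93

Nominal = Real × (Index/100) = 41334 × (139.2/100)
        = 41334 × 1.392 = 57536.9280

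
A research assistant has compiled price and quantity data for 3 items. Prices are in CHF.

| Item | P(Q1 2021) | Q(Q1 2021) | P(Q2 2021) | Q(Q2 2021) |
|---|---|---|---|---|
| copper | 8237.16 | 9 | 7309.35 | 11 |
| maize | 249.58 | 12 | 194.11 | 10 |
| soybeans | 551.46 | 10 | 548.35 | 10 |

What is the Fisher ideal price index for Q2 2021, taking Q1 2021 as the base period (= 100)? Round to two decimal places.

Laspeyres component (base-period weights):
ΣP(Q2 2021)Q(Q1 2021) = 7309.35×9 + 194.11×12 + 548.35×10 = 65784.15 + 2329.32 + 5483.5 = 73596.97
ΣP(Q1 2021)Q(Q1 2021) = 8237.16×9 + 249.58×12 + 551.46×10 = 74134.44 + 2994.96 + 5514.6 = 82644
L = 73596.97 / 82644 × 100 = 89.0530
Paasche component (current-period weights):
ΣP(Q2 2021)Q(Q2 2021) = 7309.35×11 + 194.11×10 + 548.35×10 = 80402.85 + 1941.1 + 5483.5 = 87827.45
ΣP(Q1 2021)Q(Q2 2021) = 8237.16×11 + 249.58×10 + 551.46×10 = 90608.76 + 2495.8 + 5514.6 = 98619.16
P = 87827.45 / 98619.16 × 100 = 89.0572
Fisher = √(L × P) = √(89.0530 × 89.0572) = 89.0551

89.06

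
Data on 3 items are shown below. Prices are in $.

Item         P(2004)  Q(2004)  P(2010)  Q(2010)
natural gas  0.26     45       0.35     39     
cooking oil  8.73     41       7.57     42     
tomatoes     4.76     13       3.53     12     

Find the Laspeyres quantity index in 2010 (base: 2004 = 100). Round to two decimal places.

Laspeyres quantity index uses base-period prices as weights.
ΣP(2004)·Q(2010) = 0.26×39 + 8.73×42 + 4.76×12 = 10.14 + 366.66 + 57.12 = 433.92
ΣP(2004)·Q(2004) = 0.26×45 + 8.73×41 + 4.76×13 = 11.7 + 357.93 + 61.88 = 431.51
Index = 433.92 / 431.51 × 100 = 100.5585

100.56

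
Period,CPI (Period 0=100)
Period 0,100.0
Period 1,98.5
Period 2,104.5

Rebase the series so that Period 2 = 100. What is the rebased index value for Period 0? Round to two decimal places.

Rebased(Period 0) = 100.0 / 104.5 × 100 = 95.6938

95.69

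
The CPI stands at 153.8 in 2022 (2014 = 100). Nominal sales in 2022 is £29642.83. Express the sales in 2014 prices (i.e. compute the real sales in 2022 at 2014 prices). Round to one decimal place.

Real = Nominal ÷ (Index/100) = 29642.83 ÷ (153.8/100)
     = 29642.83 ÷ 1.538 = 19273.6216

19273.6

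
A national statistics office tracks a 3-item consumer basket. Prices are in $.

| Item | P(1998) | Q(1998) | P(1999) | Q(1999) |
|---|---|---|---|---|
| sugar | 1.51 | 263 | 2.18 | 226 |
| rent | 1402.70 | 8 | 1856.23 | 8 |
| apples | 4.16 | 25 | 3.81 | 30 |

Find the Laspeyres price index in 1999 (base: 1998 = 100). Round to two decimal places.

132.38

Laspeyres price index uses base-period quantities as weights.
ΣP(1999)·Q(1998) = 2.18×263 + 1856.23×8 + 3.81×25 = 573.34 + 14849.84 + 95.25 = 15518.43
ΣP(1998)·Q(1998) = 1.51×263 + 1402.70×8 + 4.16×25 = 397.13 + 11221.6 + 104 = 11722.73
Index = 15518.43 / 11722.73 × 100 = 132.3790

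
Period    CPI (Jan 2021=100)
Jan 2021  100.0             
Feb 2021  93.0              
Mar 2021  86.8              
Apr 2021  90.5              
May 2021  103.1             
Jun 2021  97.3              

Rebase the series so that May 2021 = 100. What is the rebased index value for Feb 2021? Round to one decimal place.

90.2

Rebased(Feb 2021) = 93.0 / 103.1 × 100 = 90.2037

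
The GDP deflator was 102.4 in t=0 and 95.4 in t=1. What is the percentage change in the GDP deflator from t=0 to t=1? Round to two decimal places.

-6.84%

Change = (95.4 − 102.4) / 102.4 × 100
       = -7.0 / 102.4 × 100 = -6.8359%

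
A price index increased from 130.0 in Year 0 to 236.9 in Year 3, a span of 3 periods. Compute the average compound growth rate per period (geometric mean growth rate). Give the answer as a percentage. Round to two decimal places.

Growth factor = (236.9/130.0)^(1/3) = (1.822308)^(1/3) = 1.221445
Growth rate = 1.221445 − 1 = 0.221445 = 22.1445%

22.14%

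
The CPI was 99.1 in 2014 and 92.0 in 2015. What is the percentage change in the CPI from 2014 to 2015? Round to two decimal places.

Change = (92.0 − 99.1) / 99.1 × 100
       = -7.1 / 99.1 × 100 = -7.1645%

-7.16%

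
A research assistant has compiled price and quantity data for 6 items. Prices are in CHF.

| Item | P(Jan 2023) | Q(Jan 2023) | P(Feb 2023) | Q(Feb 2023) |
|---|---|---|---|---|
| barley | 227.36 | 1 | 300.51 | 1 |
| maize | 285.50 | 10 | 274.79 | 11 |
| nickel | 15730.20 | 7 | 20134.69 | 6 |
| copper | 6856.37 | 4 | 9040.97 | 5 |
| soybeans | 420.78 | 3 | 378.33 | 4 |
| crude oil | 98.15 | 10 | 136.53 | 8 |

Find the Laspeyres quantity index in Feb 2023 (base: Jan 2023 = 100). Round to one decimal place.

Laspeyres quantity index uses base-period prices as weights.
ΣP(Jan 2023)·Q(Feb 2023) = 227.36×1 + 285.50×11 + 15730.20×6 + 6856.37×5 + 420.78×4 + 98.15×8 = 227.36 + 3140.5 + 94381.2 + 34281.85 + 1683.12 + 785.2 = 134499.23
ΣP(Jan 2023)·Q(Jan 2023) = 227.36×1 + 285.50×10 + 15730.20×7 + 6856.37×4 + 420.78×3 + 98.15×10 = 227.36 + 2855 + 110111.4 + 27425.48 + 1262.34 + 981.5 = 142863.08
Index = 134499.23 / 142863.08 × 100 = 94.1455

94.1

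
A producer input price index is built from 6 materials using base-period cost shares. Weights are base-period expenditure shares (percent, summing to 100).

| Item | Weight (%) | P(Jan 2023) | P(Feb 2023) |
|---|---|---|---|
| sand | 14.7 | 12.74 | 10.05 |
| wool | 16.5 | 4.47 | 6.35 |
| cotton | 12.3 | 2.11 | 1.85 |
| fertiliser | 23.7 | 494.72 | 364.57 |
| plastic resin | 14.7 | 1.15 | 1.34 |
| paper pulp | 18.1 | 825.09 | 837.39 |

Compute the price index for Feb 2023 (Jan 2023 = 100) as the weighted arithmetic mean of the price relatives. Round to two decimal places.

sand: 14.7 × (10.05/12.74) = 14.7 × 0.788854 = 11.5962
wool: 16.5 × (6.35/4.47) = 16.5 × 1.420582 = 23.4396
cotton: 12.3 × (1.85/2.11) = 12.3 × 0.876777 = 10.7844
fertiliser: 23.7 × (364.57/494.72) = 23.7 × 0.736922 = 17.4650
plastic resin: 14.7 × (1.34/1.15) = 14.7 × 1.165217 = 17.1287
paper pulp: 18.1 × (837.39/825.09) = 18.1 × 1.014907 = 18.3698
Index = Σ wᵢ·(p₁ᵢ/p₀ᵢ) = 11.5962 + 23.4396 + 10.7844 + 17.4650 + 17.1287 + 18.3698 = 98.7837

98.78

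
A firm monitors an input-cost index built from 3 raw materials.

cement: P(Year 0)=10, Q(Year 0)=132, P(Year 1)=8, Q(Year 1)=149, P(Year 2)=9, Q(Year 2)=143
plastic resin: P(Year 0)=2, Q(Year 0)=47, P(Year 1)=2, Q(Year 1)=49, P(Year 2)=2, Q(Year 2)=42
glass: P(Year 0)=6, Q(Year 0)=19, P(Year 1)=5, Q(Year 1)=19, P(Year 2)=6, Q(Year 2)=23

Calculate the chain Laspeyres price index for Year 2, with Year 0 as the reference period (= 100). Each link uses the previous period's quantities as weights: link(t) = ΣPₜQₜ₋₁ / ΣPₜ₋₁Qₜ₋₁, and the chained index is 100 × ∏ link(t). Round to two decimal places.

91.36

Link Year 0→Year 1:
ΣP(Year 1)Q(Year 0) = 8×132 + 2×47 + 5×19 = 1056 + 94 + 95 = 1245
ΣP(Year 0)Q(Year 0) = 10×132 + 2×47 + 6×19 = 1320 + 94 + 114 = 1528
link = 1245/1528 = 0.814791
Link Year 1→Year 2:
ΣP(Year 2)Q(Year 1) = 9×149 + 2×49 + 6×19 = 1341 + 98 + 114 = 1553
ΣP(Year 1)Q(Year 1) = 8×149 + 2×49 + 5×19 = 1192 + 98 + 95 = 1385
link = 1553/1385 = 1.121300
Chained index = 100 × 0.814791 × 1.121300 = 91.3624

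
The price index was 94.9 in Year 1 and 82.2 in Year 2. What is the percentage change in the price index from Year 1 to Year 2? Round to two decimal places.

-13.38%

Change = (82.2 − 94.9) / 94.9 × 100
       = -12.7 / 94.9 × 100 = -13.3825%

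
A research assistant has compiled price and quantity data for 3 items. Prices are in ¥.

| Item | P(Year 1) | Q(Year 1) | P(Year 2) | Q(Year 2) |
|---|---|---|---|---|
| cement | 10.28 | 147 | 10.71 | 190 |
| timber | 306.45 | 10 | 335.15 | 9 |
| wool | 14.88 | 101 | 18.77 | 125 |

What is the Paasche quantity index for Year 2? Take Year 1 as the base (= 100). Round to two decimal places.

108.44

Paasche quantity index uses current-period prices as weights.
ΣP(Year 2)·Q(Year 2) = 10.71×190 + 335.15×9 + 18.77×125 = 2034.9 + 3016.35 + 2346.25 = 7397.5
ΣP(Year 2)·Q(Year 1) = 10.71×147 + 335.15×10 + 18.77×101 = 1574.37 + 3351.5 + 1895.77 = 6821.64
Index = 7397.5 / 6821.64 × 100 = 108.4417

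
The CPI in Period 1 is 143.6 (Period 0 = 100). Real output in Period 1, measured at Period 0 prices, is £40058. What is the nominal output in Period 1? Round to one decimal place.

Nominal = Real × (Index/100) = 40058 × (143.6/100)
        = 40058 × 1.436 = 57523.2880

57523.3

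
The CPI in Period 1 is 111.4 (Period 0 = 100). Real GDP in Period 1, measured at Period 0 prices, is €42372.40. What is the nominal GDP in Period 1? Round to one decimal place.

Nominal = Real × (Index/100) = 42372.40 × (111.4/100)
        = 42372.40 × 1.114 = 47202.8536

47202.9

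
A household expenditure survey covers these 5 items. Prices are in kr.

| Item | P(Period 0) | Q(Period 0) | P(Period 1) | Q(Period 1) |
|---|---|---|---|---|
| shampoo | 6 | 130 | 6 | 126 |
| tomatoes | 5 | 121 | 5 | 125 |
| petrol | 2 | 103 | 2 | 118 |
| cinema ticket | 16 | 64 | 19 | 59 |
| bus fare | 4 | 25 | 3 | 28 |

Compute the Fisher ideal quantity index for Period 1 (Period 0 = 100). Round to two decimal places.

98.19

Laspeyres component (base-period weights):
ΣP(Period 0)Q(Period 1) = 6×126 + 5×125 + 2×118 + 16×59 + 4×28 = 756 + 625 + 236 + 944 + 112 = 2673
ΣP(Period 0)Q(Period 0) = 6×130 + 5×121 + 2×103 + 16×64 + 4×25 = 780 + 605 + 206 + 1024 + 100 = 2715
L = 2673 / 2715 × 100 = 98.4530
Paasche component (current-period weights):
ΣP(Period 1)Q(Period 1) = 6×126 + 5×125 + 2×118 + 19×59 + 3×28 = 756 + 625 + 236 + 1121 + 84 = 2822
ΣP(Period 1)Q(Period 0) = 6×130 + 5×121 + 2×103 + 19×64 + 3×25 = 780 + 605 + 206 + 1216 + 75 = 2882
P = 2822 / 2882 × 100 = 97.9181
Fisher = √(L × P) = √(98.4530 × 97.9181) = 98.1852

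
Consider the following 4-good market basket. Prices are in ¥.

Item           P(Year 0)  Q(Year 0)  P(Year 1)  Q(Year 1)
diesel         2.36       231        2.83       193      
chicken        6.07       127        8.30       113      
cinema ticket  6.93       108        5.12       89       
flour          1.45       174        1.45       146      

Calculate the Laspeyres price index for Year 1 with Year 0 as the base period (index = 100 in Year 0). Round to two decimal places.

Laspeyres price index uses base-period quantities as weights.
ΣP(Year 1)·Q(Year 0) = 2.83×231 + 8.30×127 + 5.12×108 + 1.45×174 = 653.73 + 1054.1 + 552.96 + 252.3 = 2513.09
ΣP(Year 0)·Q(Year 0) = 2.36×231 + 6.07×127 + 6.93×108 + 1.45×174 = 545.16 + 770.89 + 748.44 + 252.3 = 2316.79
Index = 2513.09 / 2316.79 × 100 = 108.4729

108.47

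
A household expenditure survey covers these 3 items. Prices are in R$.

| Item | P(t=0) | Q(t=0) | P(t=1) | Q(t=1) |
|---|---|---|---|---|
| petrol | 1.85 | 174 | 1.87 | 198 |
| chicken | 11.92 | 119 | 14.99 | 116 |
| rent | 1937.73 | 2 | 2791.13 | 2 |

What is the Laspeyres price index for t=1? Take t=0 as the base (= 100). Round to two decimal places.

136.96

Laspeyres price index uses base-period quantities as weights.
ΣP(t=1)·Q(t=0) = 1.87×174 + 14.99×119 + 2791.13×2 = 325.38 + 1783.81 + 5582.26 = 7691.45
ΣP(t=0)·Q(t=0) = 1.85×174 + 11.92×119 + 1937.73×2 = 321.9 + 1418.48 + 3875.46 = 5615.84
Index = 7691.45 / 5615.84 × 100 = 136.9599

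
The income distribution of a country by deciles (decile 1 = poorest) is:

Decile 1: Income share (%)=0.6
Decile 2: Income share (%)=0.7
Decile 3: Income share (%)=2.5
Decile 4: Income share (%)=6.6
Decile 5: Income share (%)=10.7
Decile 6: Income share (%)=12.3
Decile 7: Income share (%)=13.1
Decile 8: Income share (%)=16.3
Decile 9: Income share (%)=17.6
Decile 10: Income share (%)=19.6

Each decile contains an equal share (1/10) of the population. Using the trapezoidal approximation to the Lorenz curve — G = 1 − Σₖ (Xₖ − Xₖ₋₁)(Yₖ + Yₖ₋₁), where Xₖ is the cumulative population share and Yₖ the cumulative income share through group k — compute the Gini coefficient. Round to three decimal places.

0.379

Cumulative income shares Yₖ: 0.0060, 0.0130, 0.0380, 0.1040, 0.2110, 0.3340, 0.4650, 0.6280, 0.8040, 1.0000
Σ (Xₖ−Xₖ₋₁)(Yₖ+Yₖ₋₁) = (1/10)(0.0060+0.0000) + (1/10)(0.0130+0.0060) + (1/10)(0.0380+0.0130) + (1/10)(0.1040+0.0380) + (1/10)(0.2110+0.1040) + (1/10)(0.3340+0.2110) + (1/10)(0.4650+0.3340) + (1/10)(0.6280+0.4650) + (1/10)(0.8040+0.6280) + (1/10)(1.0000+0.8040)
  = 0.0006 + 0.0019 + 0.0051 + 0.0142 + 0.0315 + 0.0545 + 0.0799 + 0.1093 + 0.1432 + 0.1804 = 0.6206
G = 1 − 0.6206 = 0.3794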